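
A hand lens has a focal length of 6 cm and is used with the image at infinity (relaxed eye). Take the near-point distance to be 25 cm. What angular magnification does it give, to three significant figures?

M = D/f = 25/6 = 4.167.

4.17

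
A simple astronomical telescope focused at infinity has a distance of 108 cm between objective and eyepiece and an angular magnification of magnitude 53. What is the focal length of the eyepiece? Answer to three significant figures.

2.00 cm

In normal adjustment the tube length equals f_obj + f_eye and |M| = f_obj/f_eye.
So f_obj = 53 f_eye and 53 f_eye + f_eye = 108 cm, giving f_eye = 108/54 = 2.000 cm and f_obj = 106.000 cm.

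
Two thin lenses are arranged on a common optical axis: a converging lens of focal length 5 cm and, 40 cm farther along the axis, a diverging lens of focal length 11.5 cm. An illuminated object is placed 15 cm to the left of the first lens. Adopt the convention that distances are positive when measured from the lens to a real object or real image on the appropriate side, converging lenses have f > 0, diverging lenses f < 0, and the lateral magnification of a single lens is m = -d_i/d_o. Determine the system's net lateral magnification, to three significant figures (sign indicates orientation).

Applying the thin-lens equation to the first lens, 1/5 = 1/15 + 1/d_i1, which gives d_i1 = 7.500 cm.
Its lateral magnification is m_1 = -d_i1/d_o1 = -(7.500)/15 = -0.5000.
That image sits 32.500 cm in front of the second lens, so d_o2 = 32.500 cm.
Applying the thin-lens equation again with f_2 = -11.5 cm and d_o2 = 32.500 cm gives d_i2 = -8.494 cm.
m_2 = -(-8.494)/(32.500) = 0.2614.
Overall magnification: m = m_1 m_2 = -0.1307.

-0.131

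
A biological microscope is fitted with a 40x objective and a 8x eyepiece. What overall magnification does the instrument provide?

The overall magnification of a compound microscope is the product of the objective and eyepiece magnifications:
M = M_obj x M_eye = 40 x 8 = 320.

320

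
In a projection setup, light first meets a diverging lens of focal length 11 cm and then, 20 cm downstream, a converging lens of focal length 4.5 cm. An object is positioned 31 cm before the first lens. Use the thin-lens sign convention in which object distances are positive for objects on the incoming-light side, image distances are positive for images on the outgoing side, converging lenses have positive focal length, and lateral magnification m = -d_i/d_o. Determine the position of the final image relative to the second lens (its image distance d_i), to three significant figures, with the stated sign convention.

5.36 cm

Lens 1: 1/d_i1 = 1/f_1 - 1/d_o1 = 1/(-11) - 1/31 = -0.12317 cm^-1, so d_i1 = -8.119 cm.
The intermediate image is virtual, 8.119 cm to the left of lens 1, so d_o2 = L - d_i1 = 20 - (-8.119) = 28.119 cm.
Lens 2: 1/d_i2 = 1/f_2 - 1/d_o2 = 1/4.5 - 1/(28.119) = 0.18666 cm^-1, so d_i2 = 5.357 cm.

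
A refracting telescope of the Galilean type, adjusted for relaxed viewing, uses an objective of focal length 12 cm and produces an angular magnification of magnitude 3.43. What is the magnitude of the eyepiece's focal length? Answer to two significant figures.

|M| = f_obj/|f_eye|, so |f_eye| = f_obj/|M| = 12/3.43 = 3.499 cm.
(The eyepiece is diverging, so its signed focal length is -3.499 cm.)

3.5 cm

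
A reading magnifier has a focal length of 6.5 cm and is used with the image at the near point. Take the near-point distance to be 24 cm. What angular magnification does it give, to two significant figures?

M = 1 + D/f = 1 + 24/6.5 = 4.692.

4.7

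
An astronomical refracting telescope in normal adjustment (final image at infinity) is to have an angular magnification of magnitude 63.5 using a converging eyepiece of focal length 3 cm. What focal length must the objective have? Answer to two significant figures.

|M| = f_obj/|f_eye|, so f_obj = |M| x |f_eye| = 63.5 x 3 = 190.500 cm.

190 cm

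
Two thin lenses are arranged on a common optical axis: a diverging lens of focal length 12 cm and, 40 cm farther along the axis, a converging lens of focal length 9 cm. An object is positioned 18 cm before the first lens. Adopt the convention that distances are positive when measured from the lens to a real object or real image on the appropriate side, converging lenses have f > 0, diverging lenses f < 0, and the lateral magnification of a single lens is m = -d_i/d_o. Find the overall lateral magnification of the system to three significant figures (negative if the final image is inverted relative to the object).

-0.0942

First lens: d_i1 = 1/(1/(-12) - 1/18) = -7.200 cm.
m_1 = -(-7.200)/18 = 0.4000.
With d_i1 < 0 the first image is virtual and lies on the object side; the object distance for lens 2 is d_o2 = 40 - (-7.200) = 47.200 cm.
Second lens: d_i2 = 1/(1/9 - 1/(47.200)) = 11.120 cm.
m_2 = -(11.120)/(47.200) = -0.2356.
The system's lateral magnification is m_1 m_2 = (0.4000)(-0.2356) = -0.0942.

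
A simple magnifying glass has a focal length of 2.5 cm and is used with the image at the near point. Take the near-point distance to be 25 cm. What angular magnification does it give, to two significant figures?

M = 1 + D/f = 1 + 25/2.5 = 11.000.

11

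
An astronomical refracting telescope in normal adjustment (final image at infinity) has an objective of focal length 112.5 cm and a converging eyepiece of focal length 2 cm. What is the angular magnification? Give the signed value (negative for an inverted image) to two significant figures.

-56

M = -f_obj/f_eye = -112.5/(2) = -56.250.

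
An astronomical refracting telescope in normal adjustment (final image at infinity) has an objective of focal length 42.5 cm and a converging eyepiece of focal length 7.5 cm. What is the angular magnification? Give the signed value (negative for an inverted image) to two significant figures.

M = -f_obj/f_eye = -42.5/(7.5) = -5.667.

-5.7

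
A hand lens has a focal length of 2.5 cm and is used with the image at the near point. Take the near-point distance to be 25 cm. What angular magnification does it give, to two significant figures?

M = 1 + D/f = 1 + 25/2.5 = 11.000.

11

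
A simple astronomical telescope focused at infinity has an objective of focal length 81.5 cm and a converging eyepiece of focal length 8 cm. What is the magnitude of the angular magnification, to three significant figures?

10.2

|M| = f_obj/|f_eye| = 81.5/8 = 10.188.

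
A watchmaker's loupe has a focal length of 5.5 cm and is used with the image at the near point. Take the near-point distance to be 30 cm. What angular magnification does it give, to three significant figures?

6.45

M = 1 + D/f = 1 + 30/5.5 = 6.455.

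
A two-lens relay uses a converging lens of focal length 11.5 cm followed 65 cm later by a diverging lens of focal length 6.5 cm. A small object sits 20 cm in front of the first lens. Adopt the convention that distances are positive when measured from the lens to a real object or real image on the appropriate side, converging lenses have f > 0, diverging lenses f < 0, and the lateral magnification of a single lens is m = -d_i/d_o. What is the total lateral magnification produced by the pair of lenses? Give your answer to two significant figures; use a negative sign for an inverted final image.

Lens 1: 1/d_i1 = 1/f_1 - 1/d_o1 = 1/11.5 - 1/20 = 0.03696 cm^-1, so d_i1 = 27.059 cm.
m_1 = -(27.059)/20 = -1.3529.
Object distance for lens 2: d_o2 = 65 - 27.059 = 37.941 cm.
Lens 2: 1/d_i2 = 1/f_2 - 1/d_o2 = 1/(-6.5) - 1/(37.941) = -0.18020 cm^-1, so d_i2 = -5.549 cm.
m_2 = -(-5.549)/(37.941) = 0.1463.
The system's lateral magnification is m_1 m_2 = (-1.3529)(0.1463) = -0.1979.

-0.20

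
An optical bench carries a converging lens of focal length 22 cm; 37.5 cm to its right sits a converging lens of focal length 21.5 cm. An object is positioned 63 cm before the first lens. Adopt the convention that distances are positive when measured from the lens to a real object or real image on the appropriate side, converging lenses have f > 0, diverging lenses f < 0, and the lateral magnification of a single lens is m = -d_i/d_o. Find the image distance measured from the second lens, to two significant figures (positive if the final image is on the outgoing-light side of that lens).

Lens 1: 1/d_i1 = 1/f_1 - 1/d_o1 = 1/22 - 1/63 = 0.02958 cm^-1, so d_i1 = 33.805 cm.
Object distance for lens 2: d_o2 = 37.5 - 33.805 = 3.695 cm.
Lens 2: 1/d_i2 = 1/f_2 - 1/d_o2 = 1/21.5 - 1/(3.695) = -0.22412 cm^-1, so d_i2 = -4.462 cm.

-4.5 cm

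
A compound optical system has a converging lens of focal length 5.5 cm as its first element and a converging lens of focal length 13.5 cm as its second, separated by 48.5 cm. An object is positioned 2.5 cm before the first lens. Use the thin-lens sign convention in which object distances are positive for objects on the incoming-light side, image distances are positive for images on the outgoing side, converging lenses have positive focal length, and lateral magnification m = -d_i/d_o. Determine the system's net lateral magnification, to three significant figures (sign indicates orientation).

Applying the thin-lens equation to the first lens, 1/5.5 = 1/2.5 + 1/d_i1, which gives d_i1 = -4.583 cm.
Its lateral magnification is m_1 = -d_i1/d_o1 = -(-4.583)/2.5 = 1.8333.
With d_i1 < 0 the first image is virtual and lies on the object side; the object distance for lens 2 is d_o2 = 48.5 - (-4.583) = 53.083 cm.
Applying the thin-lens equation again with f_2 = 13.5 cm and d_o2 = 53.083 cm gives d_i2 = 18.104 cm.
m_2 = -(18.104)/(53.083) = -0.3411.
Total m = m_1 x m_2 = (1.8333)(-0.3411) = -0.6253.

-0.625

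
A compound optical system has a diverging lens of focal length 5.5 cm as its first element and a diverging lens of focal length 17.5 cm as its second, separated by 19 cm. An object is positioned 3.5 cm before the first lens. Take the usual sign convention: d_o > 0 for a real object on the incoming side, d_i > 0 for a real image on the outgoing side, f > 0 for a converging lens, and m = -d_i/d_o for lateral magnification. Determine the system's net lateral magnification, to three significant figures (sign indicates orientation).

Applying the thin-lens equation to the first lens, 1/(-5.5) = 1/3.5 + 1/d_i1, which gives d_i1 = -2.139 cm.
Its lateral magnification is m_1 = -d_i1/d_o1 = -(-2.139)/3.5 = 0.6111.
The intermediate image is virtual, 2.139 cm to the left of lens 1, so d_o2 = L - d_i1 = 19 - (-2.139) = 21.139 cm.
Applying the thin-lens equation again with f_2 = -17.5 cm and d_o2 = 21.139 cm gives d_i2 = -9.574 cm.
m_2 = -(-9.574)/(21.139) = 0.4529.
The system's lateral magnification is m_1 m_2 = (0.6111)(0.4529) = 0.2768.

0.277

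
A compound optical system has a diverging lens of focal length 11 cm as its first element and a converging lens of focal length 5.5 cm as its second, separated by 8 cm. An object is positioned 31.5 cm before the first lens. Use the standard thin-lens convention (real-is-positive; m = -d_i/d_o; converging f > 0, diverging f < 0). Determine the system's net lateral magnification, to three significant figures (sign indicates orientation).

Applying the thin-lens equation to the first lens, 1/(-11) = 1/31.5 + 1/d_i1, which gives d_i1 = -8.153 cm.
Its lateral magnification is m_1 = -d_i1/d_o1 = -(-8.153)/31.5 = 0.2588.
With d_i1 < 0 the first image is virtual and lies on the object side; the object distance for lens 2 is d_o2 = 8 - (-8.153) = 16.153 cm.
Applying the thin-lens equation again with f_2 = 5.5 cm and d_o2 = 16.153 cm gives d_i2 = 8.340 cm.
m_2 = -(8.340)/(16.153) = -0.5163.
Overall magnification: m = m_1 m_2 = -0.1336.

-0.134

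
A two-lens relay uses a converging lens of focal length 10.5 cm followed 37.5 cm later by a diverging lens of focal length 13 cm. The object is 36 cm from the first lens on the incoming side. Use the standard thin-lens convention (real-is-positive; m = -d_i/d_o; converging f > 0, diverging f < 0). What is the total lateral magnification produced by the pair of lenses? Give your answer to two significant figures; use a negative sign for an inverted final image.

First lens: d_i1 = 1/(1/10.5 - 1/36) = 14.824 cm.
m_1 = -(14.824)/36 = -0.4118.
Object distance for lens 2: d_o2 = 37.5 - 14.824 = 22.676 cm.
Second lens: d_i2 = 1/(1/(-13) - 1/(22.676)) = -8.263 cm.
m_2 = -(-8.263)/(22.676) = 0.3644.
Total m = m_1 x m_2 = (-0.4118)(0.3644) = -0.1500.

-0.15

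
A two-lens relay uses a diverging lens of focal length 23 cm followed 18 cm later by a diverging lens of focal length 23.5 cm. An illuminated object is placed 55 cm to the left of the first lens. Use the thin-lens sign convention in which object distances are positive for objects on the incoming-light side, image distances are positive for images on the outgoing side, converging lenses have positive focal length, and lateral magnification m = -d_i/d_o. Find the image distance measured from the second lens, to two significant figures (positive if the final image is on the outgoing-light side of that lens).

-14 cm

First lens: d_i1 = 1/(1/(-23) - 1/55) = -16.218 cm.
The intermediate image is virtual, 16.218 cm to the left of lens 1, so d_o2 = L - d_i1 = 18 - (-16.218) = 34.218 cm.
Second lens: d_i2 = 1/(1/(-23.5) - 1/(34.218)) = -13.932 cm.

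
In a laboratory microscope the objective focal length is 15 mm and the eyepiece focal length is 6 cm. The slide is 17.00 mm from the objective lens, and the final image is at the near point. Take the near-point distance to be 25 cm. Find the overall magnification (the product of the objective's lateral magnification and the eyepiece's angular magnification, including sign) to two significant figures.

-39

Convert to cm: f_obj = 15 mm = 1.5 cm; d_o = 17.00 mm = 1.70 cm.
Objective: 1/d_i = 1/f_obj - 1/d_o = 1/1.5 - 1/1.70 = 0.07843 cm^-1, so d_i = 12.750 cm.
m_obj = -d_i/d_o = -12.750/1.70 = -7.500.
Eyepiece angular magnification (image at near point): M_eye = 1 + D/f_e = 1 + 25/6 = 5.167.
Overall M = m_obj x M_eye = (-7.500)(5.167) = -38.75.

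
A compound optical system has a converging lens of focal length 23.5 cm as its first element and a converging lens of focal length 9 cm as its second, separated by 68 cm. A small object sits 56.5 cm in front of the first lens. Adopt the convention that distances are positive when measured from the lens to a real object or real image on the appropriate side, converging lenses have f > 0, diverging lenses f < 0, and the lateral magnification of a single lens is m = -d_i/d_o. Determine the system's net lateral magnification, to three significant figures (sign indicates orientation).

0.342

First lens: d_i1 = 1/(1/23.5 - 1/56.5) = 40.235 cm.
m_1 = -(40.235)/56.5 = -0.7121.
That image sits 27.765 cm in front of the second lens, so d_o2 = 27.765 cm.
Second lens: d_i2 = 1/(1/9 - 1/(27.765)) = 13.317 cm.
m_2 = -(13.317)/(27.765) = -0.4796.
The system's lateral magnification is m_1 m_2 = (-0.7121)(-0.4796) = 0.3415.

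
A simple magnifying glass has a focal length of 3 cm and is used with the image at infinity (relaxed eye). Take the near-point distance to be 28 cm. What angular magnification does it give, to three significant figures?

M = D/f = 28/3 = 9.333.

9.33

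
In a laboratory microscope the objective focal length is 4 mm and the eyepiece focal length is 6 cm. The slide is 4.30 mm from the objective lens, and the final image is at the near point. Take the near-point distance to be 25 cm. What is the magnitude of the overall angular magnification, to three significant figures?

Convert to cm: f_obj = 4 mm = 0.4 cm; d_o = 4.30 mm = 0.43 cm.
Objective: 1/d_i = 1/f_obj - 1/d_o = 1/0.4 - 1/0.43 = 0.17442 cm^-1, so d_i = 5.733 cm.
m_obj = -d_i/d_o = -5.733/0.43 = -13.333.
Eyepiece angular magnification (image at near point): M_eye = 1 + D/f_e = 1 + 25/6 = 5.167.
Overall M = m_obj x M_eye = (-13.333)(5.167) = -68.89.
|M| = 68.89.

68.9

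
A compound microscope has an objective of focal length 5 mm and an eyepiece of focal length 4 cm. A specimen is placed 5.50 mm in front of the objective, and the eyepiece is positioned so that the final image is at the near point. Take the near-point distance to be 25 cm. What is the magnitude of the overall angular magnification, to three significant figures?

72.5

Convert to cm: f_obj = 5 mm = 0.5 cm; d_o = 5.50 mm = 0.55 cm.
Objective: 1/d_i = 1/f_obj - 1/d_o = 1/0.5 - 1/0.55 = 0.18182 cm^-1, so d_i = 5.500 cm.
m_obj = -d_i/d_o = -5.500/0.55 = -10.000.
Eyepiece angular magnification (image at near point): M_eye = 1 + D/f_e = 1 + 25/4 = 7.250.
Overall M = m_obj x M_eye = (-10.000)(7.250) = -72.50.
|M| = 72.50.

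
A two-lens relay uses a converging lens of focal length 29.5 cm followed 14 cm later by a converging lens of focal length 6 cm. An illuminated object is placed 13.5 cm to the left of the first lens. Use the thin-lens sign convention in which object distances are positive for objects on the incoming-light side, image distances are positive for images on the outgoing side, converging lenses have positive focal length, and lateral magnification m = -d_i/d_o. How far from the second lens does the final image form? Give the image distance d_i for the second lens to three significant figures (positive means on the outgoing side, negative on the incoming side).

Applying the thin-lens equation to the first lens, 1/29.5 = 1/13.5 + 1/d_i1, which gives d_i1 = -24.891 cm.
The intermediate image is virtual, 24.891 cm to the left of lens 1, so d_o2 = L - d_i1 = 14 - (-24.891) = 38.891 cm.
Applying the thin-lens equation again with f_2 = 6 cm and d_o2 = 38.891 cm gives d_i2 = 7.095 cm.

7.09 cm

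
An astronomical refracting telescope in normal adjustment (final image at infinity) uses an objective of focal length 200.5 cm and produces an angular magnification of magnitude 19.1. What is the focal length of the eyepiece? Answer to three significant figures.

10.5 cm

|M| = f_obj/f_eye, so f_eye = f_obj/|M| = 200.5/19.1 = 10.497 cm.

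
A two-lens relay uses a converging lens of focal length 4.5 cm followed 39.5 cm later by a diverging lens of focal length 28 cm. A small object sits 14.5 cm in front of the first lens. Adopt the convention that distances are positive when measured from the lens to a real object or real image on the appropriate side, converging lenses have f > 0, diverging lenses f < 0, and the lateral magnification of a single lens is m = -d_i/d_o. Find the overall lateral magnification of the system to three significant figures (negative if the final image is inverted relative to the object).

-0.207

Applying the thin-lens equation to the first lens, 1/4.5 = 1/14.5 + 1/d_i1, which gives d_i1 = 6.525 cm.
Its lateral magnification is m_1 = -d_i1/d_o1 = -(6.525)/14.5 = -0.4500.
The intermediate image is 6.525 cm to the right of lens 1, so d_o2 = L - d_i1 = 39.5 - 6.525 = 32.975 cm.
Applying the thin-lens equation again with f_2 = -28 cm and d_o2 = 32.975 cm gives d_i2 = -15.142 cm.
m_2 = -(-15.142)/(32.975) = 0.4592.
The system's lateral magnification is m_1 m_2 = (-0.4500)(0.4592) = -0.2066.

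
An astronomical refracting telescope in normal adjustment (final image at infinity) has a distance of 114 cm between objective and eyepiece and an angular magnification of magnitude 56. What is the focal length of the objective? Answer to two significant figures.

110 cm

In normal adjustment the tube length equals f_obj + f_eye and |M| = f_obj/f_eye.
So f_obj = 56 f_eye and 56 f_eye + f_eye = 114 cm, giving f_eye = 114/57 = 2.000 cm and f_obj = 112.000 cm.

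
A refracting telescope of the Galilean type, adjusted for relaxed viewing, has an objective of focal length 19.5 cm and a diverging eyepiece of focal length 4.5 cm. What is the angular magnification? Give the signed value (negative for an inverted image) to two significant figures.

4.3

M = -f_obj/f_eye = -19.5/(-4.5) = 4.333.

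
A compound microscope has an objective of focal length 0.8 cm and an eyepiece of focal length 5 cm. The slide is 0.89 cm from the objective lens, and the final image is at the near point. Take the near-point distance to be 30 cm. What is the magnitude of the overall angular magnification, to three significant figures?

Objective: 1/d_i = 1/f_obj - 1/d_o = 1/0.8 - 1/0.89 = 0.12640 cm^-1, so d_i = 7.911 cm.
m_obj = -d_i/d_o = -7.911/0.89 = -8.889.
Eyepiece angular magnification (image at near point): M_eye = 1 + D/f_e = 1 + 30/5 = 7.000.
Overall M = m_obj x M_eye = (-8.889)(7.000) = -62.22.
|M| = 62.22.

62.2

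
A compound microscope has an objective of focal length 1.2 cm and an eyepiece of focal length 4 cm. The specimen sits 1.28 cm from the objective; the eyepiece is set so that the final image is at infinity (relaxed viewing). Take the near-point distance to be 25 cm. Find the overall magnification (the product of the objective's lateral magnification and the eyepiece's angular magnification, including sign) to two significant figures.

Objective: 1/d_i = 1/f_obj - 1/d_o = 1/1.2 - 1/1.28 = 0.05208 cm^-1, so d_i = 19.200 cm.
m_obj = -d_i/d_o = -19.200/1.28 = -15.000.
Eyepiece angular magnification (image at infinity): M_eye = D/f_e = 25/4 = 6.250.
Overall M = m_obj x M_eye = (-15.000)(6.250) = -93.75.

-94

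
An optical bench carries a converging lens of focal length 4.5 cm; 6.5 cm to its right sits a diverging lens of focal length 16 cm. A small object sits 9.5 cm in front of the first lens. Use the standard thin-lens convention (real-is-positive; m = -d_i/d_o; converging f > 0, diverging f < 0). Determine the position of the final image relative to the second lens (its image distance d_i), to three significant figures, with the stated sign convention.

Lens 1: 1/d_i1 = 1/f_1 - 1/d_o1 = 1/4.5 - 1/9.5 = 0.11696 cm^-1, so d_i1 = 8.550 cm.
Since 8.550 cm > 6.5 cm, the first image lies past the second lens and serves as a virtual object: d_o2 = L - d_i1 = -2.050 cm.
Lens 2: 1/d_i2 = 1/f_2 - 1/d_o2 = 1/(-16) - 1/(-2.050) = 0.42530 cm^-1, so d_i2 = 2.351 cm.

2.35 cm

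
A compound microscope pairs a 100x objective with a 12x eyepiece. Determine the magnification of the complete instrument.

1200

The overall magnification of a compound microscope is the product of the objective and eyepiece magnifications:
M = M_obj x M_eye = 100 x 12 = 1200.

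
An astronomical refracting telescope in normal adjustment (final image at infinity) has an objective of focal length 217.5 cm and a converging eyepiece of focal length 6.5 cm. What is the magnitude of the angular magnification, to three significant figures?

|M| = f_obj/|f_eye| = 217.5/6.5 = 33.462.

33.5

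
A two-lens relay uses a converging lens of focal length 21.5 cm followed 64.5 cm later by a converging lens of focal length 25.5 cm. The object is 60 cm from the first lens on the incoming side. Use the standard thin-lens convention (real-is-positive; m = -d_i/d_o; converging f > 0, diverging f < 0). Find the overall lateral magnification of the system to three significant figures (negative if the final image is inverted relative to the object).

2.59

Lens 1: 1/d_i1 = 1/f_1 - 1/d_o1 = 1/21.5 - 1/60 = 0.02984 cm^-1, so d_i1 = 33.506 cm.
m_1 = -(33.506)/60 = -0.5584.
That image sits 30.994 cm in front of the second lens, so d_o2 = 30.994 cm.
Lens 2: 1/d_i2 = 1/f_2 - 1/d_o2 = 1/25.5 - 1/(30.994) = 0.00695 cm^-1, so d_i2 = 143.867 cm.
m_2 = -(143.867)/(30.994) = -4.6418.
Overall magnification: m = m_1 m_2 = 2.5922.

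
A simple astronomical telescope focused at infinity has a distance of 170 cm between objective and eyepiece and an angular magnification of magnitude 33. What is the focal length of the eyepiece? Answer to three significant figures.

5.00 cm

In normal adjustment the tube length equals f_obj + f_eye and |M| = f_obj/f_eye.
So f_obj = 33 f_eye and 33 f_eye + f_eye = 170 cm, giving f_eye = 170/34 = 5.000 cm and f_obj = 165.000 cm.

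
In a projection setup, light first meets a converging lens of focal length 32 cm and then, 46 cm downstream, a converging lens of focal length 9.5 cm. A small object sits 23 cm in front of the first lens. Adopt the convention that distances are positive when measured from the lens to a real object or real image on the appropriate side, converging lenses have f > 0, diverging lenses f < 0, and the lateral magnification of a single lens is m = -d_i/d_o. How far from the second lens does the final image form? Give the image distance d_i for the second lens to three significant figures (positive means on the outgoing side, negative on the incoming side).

10.3 cm

Lens 1: 1/d_i1 = 1/f_1 - 1/d_o1 = 1/32 - 1/23 = -0.01223 cm^-1, so d_i1 = -81.778 cm.
With d_i1 < 0 the first image is virtual and lies on the object side; the object distance for lens 2 is d_o2 = 46 - (-81.778) = 127.778 cm.
Lens 2: 1/d_i2 = 1/f_2 - 1/d_o2 = 1/9.5 - 1/(127.778) = 0.09744 cm^-1, so d_i2 = 10.263 cm.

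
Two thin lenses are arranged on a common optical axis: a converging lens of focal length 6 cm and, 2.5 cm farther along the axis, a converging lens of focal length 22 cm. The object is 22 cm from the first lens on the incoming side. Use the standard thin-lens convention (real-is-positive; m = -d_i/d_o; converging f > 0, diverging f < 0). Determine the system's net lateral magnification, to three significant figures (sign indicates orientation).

-0.297

Lens 1: 1/d_i1 = 1/f_1 - 1/d_o1 = 1/6 - 1/22 = 0.12121 cm^-1, so d_i1 = 8.250 cm.
m_1 = -(8.250)/22 = -0.3750.
This image would form 8.250 cm past lens 1, i.e. 5.750 cm beyond lens 2, so it is a virtual object for lens 2: d_o2 = 2.5 - 8.250 = -5.750 cm.
Lens 2: 1/d_i2 = 1/f_2 - 1/d_o2 = 1/22 - 1/(-5.750) = 0.21937 cm^-1, so d_i2 = 4.559 cm.
m_2 = -(4.559)/(-5.750) = 0.7928.
Overall magnification: m = m_1 m_2 = -0.2973.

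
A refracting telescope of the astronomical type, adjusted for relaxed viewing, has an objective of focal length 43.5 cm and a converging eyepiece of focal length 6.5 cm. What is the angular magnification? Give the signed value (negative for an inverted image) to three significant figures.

-6.69

M = -f_obj/f_eye = -43.5/(6.5) = -6.692.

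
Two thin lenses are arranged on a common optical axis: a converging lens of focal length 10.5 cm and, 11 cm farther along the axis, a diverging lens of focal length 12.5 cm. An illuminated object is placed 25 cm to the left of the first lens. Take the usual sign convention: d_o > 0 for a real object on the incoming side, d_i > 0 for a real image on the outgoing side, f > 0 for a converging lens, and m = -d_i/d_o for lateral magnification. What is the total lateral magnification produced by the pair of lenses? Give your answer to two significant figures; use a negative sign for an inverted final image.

-1.7

Lens 1: 1/d_i1 = 1/f_1 - 1/d_o1 = 1/10.5 - 1/25 = 0.05524 cm^-1, so d_i1 = 18.103 cm.
m_1 = -(18.103)/25 = -0.7241.
Since 18.103 cm > 11 cm, the first image lies past the second lens and serves as a virtual object: d_o2 = L - d_i1 = -7.103 cm.
Lens 2: 1/d_i2 = 1/f_2 - 1/d_o2 = 1/(-12.5) - 1/(-7.103) = 0.06078 cm^-1, so d_i2 = 16.454 cm.
m_2 = -(16.454)/(-7.103) = 2.3163.
The system's lateral magnification is m_1 m_2 = (-0.7241)(2.3163) = -1.6773.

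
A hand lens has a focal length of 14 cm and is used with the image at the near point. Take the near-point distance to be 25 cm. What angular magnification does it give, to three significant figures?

2.79

M = 1 + D/f = 1 + 25/14 = 2.786.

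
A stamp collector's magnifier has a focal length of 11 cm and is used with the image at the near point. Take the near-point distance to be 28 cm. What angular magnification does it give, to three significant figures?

3.55

M = 1 + D/f = 1 + 28/11 = 3.545.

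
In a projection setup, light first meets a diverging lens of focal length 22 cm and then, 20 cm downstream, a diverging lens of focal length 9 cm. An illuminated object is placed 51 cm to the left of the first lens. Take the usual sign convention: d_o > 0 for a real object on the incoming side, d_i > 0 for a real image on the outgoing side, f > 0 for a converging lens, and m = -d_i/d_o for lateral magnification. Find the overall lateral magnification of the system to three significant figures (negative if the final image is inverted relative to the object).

Applying the thin-lens equation to the first lens, 1/(-22) = 1/51 + 1/d_i1, which gives d_i1 = -15.370 cm.
Its lateral magnification is m_1 = -d_i1/d_o1 = -(-15.370)/51 = 0.3014.
The intermediate image is virtual, 15.370 cm to the left of lens 1, so d_o2 = L - d_i1 = 20 - (-15.370) = 35.370 cm.
Applying the thin-lens equation again with f_2 = -9 cm and d_o2 = 35.370 cm gives d_i2 = -7.174 cm.
m_2 = -(-7.174)/(35.370) = 0.2028.
Total m = m_1 x m_2 = (0.3014)(0.2028) = 0.0611.

0.0611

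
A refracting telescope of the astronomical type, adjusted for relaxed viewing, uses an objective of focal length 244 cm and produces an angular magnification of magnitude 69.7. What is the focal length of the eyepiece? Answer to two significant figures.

3.5 cm

|M| = f_obj/f_eye, so f_eye = f_obj/|M| = 244/69.7 = 3.501 cm.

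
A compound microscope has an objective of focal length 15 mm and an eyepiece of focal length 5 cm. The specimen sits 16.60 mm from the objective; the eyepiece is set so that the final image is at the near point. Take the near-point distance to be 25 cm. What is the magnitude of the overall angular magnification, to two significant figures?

Convert to cm: f_obj = 15 mm = 1.5 cm; d_o = 16.60 mm = 1.66 cm.
Objective: 1/d_i = 1/f_obj - 1/d_o = 1/1.5 - 1/1.66 = 0.06426 cm^-1, so d_i = 15.563 cm.
m_obj = -d_i/d_o = -15.563/1.66 = -9.375.
Eyepiece angular magnification (image at near point): M_eye = 1 + D/f_e = 1 + 25/5 = 6.000.
Overall M = m_obj x M_eye = (-9.375)(6.000) = -56.25.
|M| = 56.25.

56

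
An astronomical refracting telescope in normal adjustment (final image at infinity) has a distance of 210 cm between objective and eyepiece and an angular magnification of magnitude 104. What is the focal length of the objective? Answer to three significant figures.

208 cm

In normal adjustment the tube length equals f_obj + f_eye and |M| = f_obj/f_eye.
So f_obj = 104 f_eye and 104 f_eye + f_eye = 210 cm, giving f_eye = 210/105 = 2.000 cm and f_obj = 208.000 cm.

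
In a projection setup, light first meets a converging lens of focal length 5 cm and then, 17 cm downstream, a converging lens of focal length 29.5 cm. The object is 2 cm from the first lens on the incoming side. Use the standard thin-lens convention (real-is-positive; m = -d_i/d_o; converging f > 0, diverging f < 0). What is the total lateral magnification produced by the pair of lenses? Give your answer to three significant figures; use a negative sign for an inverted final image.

5.36

First lens: d_i1 = 1/(1/5 - 1/2) = -3.333 cm.
m_1 = -(-3.333)/2 = 1.6667.
The intermediate image is virtual, 3.333 cm to the left of lens 1, so d_o2 = L - d_i1 = 17 - (-3.333) = 20.333 cm.
Second lens: d_i2 = 1/(1/29.5 - 1/(20.333)) = -65.436 cm.
m_2 = -(-65.436)/(20.333) = 3.2182.
Overall magnification: m = m_1 m_2 = 5.3636.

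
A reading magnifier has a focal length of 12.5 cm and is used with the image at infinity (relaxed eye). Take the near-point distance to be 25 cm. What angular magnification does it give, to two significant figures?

M = D/f = 25/12.5 = 2.000.

2.0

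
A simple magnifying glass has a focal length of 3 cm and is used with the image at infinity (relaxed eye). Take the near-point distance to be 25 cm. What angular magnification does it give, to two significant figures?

8.3

M = D/f = 25/3 = 8.333.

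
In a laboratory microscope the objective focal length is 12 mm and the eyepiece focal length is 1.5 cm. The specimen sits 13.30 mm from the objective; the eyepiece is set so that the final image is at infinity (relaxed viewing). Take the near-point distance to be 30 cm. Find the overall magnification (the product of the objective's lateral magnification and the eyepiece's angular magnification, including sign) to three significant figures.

Convert to cm: f_obj = 12 mm = 1.2 cm; d_o = 13.30 mm = 1.33 cm.
Objective: 1/d_i = 1/f_obj - 1/d_o = 1/1.2 - 1/1.33 = 0.08145 cm^-1, so d_i = 12.277 cm.
m_obj = -d_i/d_o = -12.277/1.33 = -9.231.
Eyepiece angular magnification (image at infinity): M_eye = D/f_e = 30/1.5 = 20.000.
Overall M = m_obj x M_eye = (-9.231)(20.000) = -184.62.

-185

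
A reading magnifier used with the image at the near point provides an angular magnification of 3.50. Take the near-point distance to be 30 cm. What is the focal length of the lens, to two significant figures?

For the image at the near point, M = 1 + D/f.
f = D/(M - 1) = 30/(3.5 - 1) = 12.000 cm.

12 cm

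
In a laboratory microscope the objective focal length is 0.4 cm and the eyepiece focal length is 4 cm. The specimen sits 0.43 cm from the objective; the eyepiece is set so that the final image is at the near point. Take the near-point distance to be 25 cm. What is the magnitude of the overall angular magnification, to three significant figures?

96.7

Objective: 1/d_i = 1/f_obj - 1/d_o = 1/0.4 - 1/0.43 = 0.17442 cm^-1, so d_i = 5.733 cm.
m_obj = -d_i/d_o = -5.733/0.43 = -13.333.
Eyepiece angular magnification (image at near point): M_eye = 1 + D/f_e = 1 + 25/4 = 7.250.
Overall M = m_obj x M_eye = (-13.333)(7.250) = -96.67.
|M| = 96.67.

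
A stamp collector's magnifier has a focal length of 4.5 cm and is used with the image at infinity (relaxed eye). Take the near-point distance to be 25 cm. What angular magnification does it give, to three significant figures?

M = D/f = 25/4.5 = 5.556.

5.56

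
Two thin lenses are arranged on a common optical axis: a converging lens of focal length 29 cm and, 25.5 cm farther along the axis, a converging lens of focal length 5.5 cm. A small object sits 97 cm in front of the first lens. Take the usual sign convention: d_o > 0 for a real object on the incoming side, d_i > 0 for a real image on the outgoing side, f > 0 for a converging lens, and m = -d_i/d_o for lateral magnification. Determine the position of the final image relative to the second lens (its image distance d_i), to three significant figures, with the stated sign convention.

Lens 1: 1/d_i1 = 1/f_1 - 1/d_o1 = 1/29 - 1/97 = 0.02417 cm^-1, so d_i1 = 41.368 cm.
Since 41.368 cm > 25.5 cm, the first image lies past the second lens and serves as a virtual object: d_o2 = L - d_i1 = -15.868 cm.
Lens 2: 1/d_i2 = 1/f_2 - 1/d_o2 = 1/5.5 - 1/(-15.868) = 0.24484 cm^-1, so d_i2 = 4.084 cm.

4.08 cm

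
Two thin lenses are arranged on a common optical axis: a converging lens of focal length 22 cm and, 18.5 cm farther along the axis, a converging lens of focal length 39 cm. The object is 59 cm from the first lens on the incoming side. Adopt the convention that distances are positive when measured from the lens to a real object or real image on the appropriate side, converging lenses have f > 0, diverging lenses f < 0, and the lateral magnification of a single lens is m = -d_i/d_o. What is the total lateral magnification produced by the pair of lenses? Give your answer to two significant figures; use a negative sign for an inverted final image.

Lens 1: 1/d_i1 = 1/f_1 - 1/d_o1 = 1/22 - 1/59 = 0.02851 cm^-1, so d_i1 = 35.081 cm.
m_1 = -(35.081)/59 = -0.5946.
Since 35.081 cm > 18.5 cm, the first image lies past the second lens and serves as a virtual object: d_o2 = L - d_i1 = -16.581 cm.
Lens 2: 1/d_i2 = 1/f_2 - 1/d_o2 = 1/39 - 1/(-16.581) = 0.08595 cm^-1, so d_i2 = 11.635 cm.
m_2 = -(11.635)/(-16.581) = 0.7017.
Overall magnification: m = m_1 m_2 = -0.4172.

-0.42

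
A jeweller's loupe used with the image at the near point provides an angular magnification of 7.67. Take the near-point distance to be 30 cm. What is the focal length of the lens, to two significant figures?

4.5 cm

For the image at the near point, M = 1 + D/f.
f = D/(M - 1) = 30/(7.67 - 1) = 4.498 cm.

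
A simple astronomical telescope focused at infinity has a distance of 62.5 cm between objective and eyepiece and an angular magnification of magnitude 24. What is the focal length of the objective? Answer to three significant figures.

In normal adjustment the tube length equals f_obj + f_eye and |M| = f_obj/f_eye.
So f_obj = 24 f_eye and 24 f_eye + f_eye = 62.5 cm, giving f_eye = 62.5/25 = 2.500 cm and f_obj = 60.000 cm.

60.0 cm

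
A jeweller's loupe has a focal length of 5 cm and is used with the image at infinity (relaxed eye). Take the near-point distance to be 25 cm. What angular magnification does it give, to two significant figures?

M = D/f = 25/5 = 5.000.

5.0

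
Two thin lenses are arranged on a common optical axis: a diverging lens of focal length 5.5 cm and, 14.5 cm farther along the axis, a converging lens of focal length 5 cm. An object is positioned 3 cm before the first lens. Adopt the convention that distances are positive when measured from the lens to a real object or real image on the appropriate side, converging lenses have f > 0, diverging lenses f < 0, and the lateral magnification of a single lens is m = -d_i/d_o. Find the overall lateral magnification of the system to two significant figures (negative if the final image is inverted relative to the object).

Lens 1: 1/d_i1 = 1/f_1 - 1/d_o1 = 1/(-5.5) - 1/3 = -0.51515 cm^-1, so d_i1 = -1.941 cm.
m_1 = -(-1.941)/3 = 0.6471.
The intermediate image is virtual, 1.941 cm to the left of lens 1, so d_o2 = L - d_i1 = 14.5 - (-1.941) = 16.441 cm.
Lens 2: 1/d_i2 = 1/f_2 - 1/d_o2 = 1/5 - 1/(16.441) = 0.13918 cm^-1, so d_i2 = 7.185 cm.
m_2 = -(7.185)/(16.441) = -0.4370.
The system's lateral magnification is m_1 m_2 = (0.6471)(-0.4370) = -0.2828.

-0.28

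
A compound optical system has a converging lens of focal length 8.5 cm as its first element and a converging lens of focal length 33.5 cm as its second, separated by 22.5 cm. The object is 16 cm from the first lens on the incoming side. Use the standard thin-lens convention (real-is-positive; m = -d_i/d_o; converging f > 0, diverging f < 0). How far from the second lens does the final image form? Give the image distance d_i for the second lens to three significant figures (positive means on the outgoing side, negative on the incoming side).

-5.02 cm

Applying the thin-lens equation to the first lens, 1/8.5 = 1/16 + 1/d_i1, which gives d_i1 = 18.133 cm.
Object distance for lens 2: d_o2 = 22.5 - 18.133 = 4.367 cm.
Applying the thin-lens equation again with f_2 = 33.5 cm and d_o2 = 4.367 cm gives d_i2 = -5.021 cm.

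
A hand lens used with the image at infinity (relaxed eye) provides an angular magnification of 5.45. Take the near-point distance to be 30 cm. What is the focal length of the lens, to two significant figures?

For the image at infinity, M = D/f.
f = D/M = 30/5.45 = 5.505 cm.

5.5 cm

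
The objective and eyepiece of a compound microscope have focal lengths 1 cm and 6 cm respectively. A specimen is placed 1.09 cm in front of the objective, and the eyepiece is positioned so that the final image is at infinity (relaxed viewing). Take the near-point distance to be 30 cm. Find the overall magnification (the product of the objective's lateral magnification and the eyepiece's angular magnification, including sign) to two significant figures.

-56

Objective: 1/d_i = 1/f_obj - 1/d_o = 1/1 - 1/1.09 = 0.08257 cm^-1, so d_i = 12.111 cm.
m_obj = -d_i/d_o = -12.111/1.09 = -11.111.
Eyepiece angular magnification (image at infinity): M_eye = D/f_e = 30/6 = 5.000.
Overall M = m_obj x M_eye = (-11.111)(5.000) = -55.56.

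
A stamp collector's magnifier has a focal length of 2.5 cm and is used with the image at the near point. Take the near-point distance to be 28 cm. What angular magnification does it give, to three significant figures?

M = 1 + D/f = 1 + 28/2.5 = 12.200.

12.2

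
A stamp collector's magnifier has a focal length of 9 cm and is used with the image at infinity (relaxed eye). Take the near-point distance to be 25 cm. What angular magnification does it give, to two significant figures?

2.8

M = D/f = 25/9 = 2.778.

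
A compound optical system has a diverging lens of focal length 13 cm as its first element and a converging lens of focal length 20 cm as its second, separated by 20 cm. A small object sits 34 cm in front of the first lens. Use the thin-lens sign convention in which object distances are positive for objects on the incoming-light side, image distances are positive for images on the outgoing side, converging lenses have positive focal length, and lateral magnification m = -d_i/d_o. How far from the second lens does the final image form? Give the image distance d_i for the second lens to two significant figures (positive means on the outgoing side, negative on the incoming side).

Lens 1: 1/d_i1 = 1/f_1 - 1/d_o1 = 1/(-13) - 1/34 = -0.10633 cm^-1, so d_i1 = -9.404 cm.
The intermediate image is virtual, 9.404 cm to the left of lens 1, so d_o2 = L - d_i1 = 20 - (-9.404) = 29.404 cm.
Lens 2: 1/d_i2 = 1/f_2 - 1/d_o2 = 1/20 - 1/(29.404) = 0.01599 cm^-1, so d_i2 = 62.534 cm.

63 cm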